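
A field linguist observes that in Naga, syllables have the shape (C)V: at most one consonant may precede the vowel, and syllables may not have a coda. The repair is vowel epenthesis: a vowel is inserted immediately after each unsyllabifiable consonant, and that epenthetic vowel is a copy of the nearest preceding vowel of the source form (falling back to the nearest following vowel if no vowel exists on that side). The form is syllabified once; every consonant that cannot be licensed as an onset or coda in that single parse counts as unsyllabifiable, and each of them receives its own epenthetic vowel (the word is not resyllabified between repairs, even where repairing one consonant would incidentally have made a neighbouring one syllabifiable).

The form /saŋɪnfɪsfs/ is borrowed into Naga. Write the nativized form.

Syllabifying with onset maximization leaves /n/, /s/, /f/, /s/ stranded (no codas are permitted; onsets are limited to one consonant).
Inserting the epenthetic vowel yields /n/ → /nɪ/, /s/ → /sɪ/, /f/ → /fɪ/, /s/ → /sɪ/.

saŋɪnɪfɪsɪfɪsɪ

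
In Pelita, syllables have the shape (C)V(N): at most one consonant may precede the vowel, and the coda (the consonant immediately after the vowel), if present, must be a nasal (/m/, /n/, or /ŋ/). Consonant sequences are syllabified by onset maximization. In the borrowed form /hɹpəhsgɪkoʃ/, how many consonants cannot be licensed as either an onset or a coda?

5

The consonants /h/, /ɹ/, /h/, /s/, /ʃ/ cannot be parsed into a legal (C)V(N) syllable (only a nasal (/m/, /n/, or /ŋ/) is licensed in coda position; onsets are limited to one consonant).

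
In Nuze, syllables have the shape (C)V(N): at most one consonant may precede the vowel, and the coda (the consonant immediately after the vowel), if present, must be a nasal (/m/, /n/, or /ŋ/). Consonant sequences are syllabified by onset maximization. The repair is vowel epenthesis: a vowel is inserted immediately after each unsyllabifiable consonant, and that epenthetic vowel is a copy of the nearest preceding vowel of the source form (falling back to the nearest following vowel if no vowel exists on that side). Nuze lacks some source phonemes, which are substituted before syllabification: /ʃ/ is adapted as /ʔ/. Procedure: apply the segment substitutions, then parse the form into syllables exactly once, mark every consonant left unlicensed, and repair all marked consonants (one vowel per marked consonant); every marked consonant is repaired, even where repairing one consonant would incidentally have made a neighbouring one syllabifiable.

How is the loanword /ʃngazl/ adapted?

Substitution: /ʃ/ → /ʔ/, giving /ʔngazl/.
The consonants /ʔ/, /n/, /z/, /l/ cannot be parsed into a legal (C)V(N) syllable (only a nasal (/m/, /n/, or /ŋ/) is licensed in coda position; onsets are limited to one consonant).
Epenthesis after each stranded consonant: /ʔ/ → /ʔa/, /n/ → /na/, /z/ → /za/, /l/ → /la/.

ʔanagazala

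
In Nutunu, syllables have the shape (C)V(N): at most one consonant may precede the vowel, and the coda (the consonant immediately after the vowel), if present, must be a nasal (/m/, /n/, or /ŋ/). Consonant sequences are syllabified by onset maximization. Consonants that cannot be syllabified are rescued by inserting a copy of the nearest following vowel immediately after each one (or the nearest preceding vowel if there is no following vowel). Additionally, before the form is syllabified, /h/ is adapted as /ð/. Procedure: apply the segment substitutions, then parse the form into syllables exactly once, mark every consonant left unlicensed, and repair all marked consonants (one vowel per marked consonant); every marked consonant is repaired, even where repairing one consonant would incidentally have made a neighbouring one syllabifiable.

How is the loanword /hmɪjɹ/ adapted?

ðɪmɪjɪɹɪ

Substitution: /h/ → /ð/, giving /ðmɪjɹ/.
Under (C)V(N), the unsyllabifiable consonants are /ð/, /j/, /ɹ/ (only a nasal (/m/, /n/, or /ŋ/) is licensed in coda position; onsets are limited to one consonant).
Epenthesis after each stranded consonant: /ð/ → /ðɪ/, /j/ → /jɪ/, /ɹ/ → /ɹɪ/.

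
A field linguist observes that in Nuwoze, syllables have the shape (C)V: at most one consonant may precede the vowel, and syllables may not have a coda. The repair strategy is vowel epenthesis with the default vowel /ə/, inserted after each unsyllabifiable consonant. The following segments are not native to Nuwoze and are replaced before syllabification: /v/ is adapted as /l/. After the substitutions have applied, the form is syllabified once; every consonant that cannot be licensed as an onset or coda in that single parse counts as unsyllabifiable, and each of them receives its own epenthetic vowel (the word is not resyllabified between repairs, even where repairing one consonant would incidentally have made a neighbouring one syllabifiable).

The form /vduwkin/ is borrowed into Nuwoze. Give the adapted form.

Substitution: /v/ → /l/, giving /lduwkin/.
Under (C)V, the unsyllabifiable consonants are /l/, /w/, /n/ (no codas are permitted; onsets are limited to one consonant).
Epenthesis after each stranded consonant: /l/ → /lə/, /w/ → /wə/, /n/ → /nə/.

ləduwəkinə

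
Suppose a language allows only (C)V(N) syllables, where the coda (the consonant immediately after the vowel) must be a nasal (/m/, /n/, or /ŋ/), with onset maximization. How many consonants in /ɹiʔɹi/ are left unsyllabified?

1

Under (C)V(N), the unsyllabifiable consonants are /ʔ/ (only a nasal (/m/, /n/, or /ŋ/) is licensed in coda position; onsets are limited to one consonant).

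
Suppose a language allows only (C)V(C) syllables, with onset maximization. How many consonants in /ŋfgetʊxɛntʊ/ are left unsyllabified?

2

Under (C)V(C), the unsyllabifiable consonants are /ŋ/, /f/ (at most one coda consonant is licensed; onsets are limited to one consonant).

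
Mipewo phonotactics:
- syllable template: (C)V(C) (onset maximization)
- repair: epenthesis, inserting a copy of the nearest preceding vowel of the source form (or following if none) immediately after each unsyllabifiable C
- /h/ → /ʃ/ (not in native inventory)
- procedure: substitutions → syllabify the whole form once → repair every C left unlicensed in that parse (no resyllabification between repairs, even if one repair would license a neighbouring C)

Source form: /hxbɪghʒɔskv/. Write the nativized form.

Substitution: /h/ → /ʃ/, giving /ʃxbɪgʃʒɔskv/.
Under (C)V(C), the unsyllabifiable consonants are /ʃ/, /x/, /ʃ/, /k/, /v/ (at most one coda consonant is licensed; onsets are limited to one consonant).
Each unlicensed consonant becomes the onset of a new syllable: /ʃ/ → /ʃɪ/, /x/ → /xɪ/, /ʃ/ → /ʃɪ/, /k/ → /kɔ/, /v/ → /vɔ/.

ʃɪxɪbɪgʃɪʒɔskɔvɔ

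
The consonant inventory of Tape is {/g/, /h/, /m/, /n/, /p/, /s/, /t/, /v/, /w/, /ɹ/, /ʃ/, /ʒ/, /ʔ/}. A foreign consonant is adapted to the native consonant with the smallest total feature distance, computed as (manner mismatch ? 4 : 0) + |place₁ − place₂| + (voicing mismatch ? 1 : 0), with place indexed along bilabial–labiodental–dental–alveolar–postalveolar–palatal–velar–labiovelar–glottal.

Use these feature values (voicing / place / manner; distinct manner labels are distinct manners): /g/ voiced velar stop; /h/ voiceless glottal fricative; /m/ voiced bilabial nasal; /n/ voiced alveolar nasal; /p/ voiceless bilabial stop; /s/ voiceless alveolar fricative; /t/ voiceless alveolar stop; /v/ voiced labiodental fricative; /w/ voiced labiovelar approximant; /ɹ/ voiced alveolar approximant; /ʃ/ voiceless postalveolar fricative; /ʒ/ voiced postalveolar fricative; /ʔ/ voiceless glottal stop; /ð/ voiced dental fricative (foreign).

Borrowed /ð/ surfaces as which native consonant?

v

/v/ is closest: same manner (fricative), place distance 1 (dental→labiodental), same voicing; total 1. Next closest is /s/ at distance 2.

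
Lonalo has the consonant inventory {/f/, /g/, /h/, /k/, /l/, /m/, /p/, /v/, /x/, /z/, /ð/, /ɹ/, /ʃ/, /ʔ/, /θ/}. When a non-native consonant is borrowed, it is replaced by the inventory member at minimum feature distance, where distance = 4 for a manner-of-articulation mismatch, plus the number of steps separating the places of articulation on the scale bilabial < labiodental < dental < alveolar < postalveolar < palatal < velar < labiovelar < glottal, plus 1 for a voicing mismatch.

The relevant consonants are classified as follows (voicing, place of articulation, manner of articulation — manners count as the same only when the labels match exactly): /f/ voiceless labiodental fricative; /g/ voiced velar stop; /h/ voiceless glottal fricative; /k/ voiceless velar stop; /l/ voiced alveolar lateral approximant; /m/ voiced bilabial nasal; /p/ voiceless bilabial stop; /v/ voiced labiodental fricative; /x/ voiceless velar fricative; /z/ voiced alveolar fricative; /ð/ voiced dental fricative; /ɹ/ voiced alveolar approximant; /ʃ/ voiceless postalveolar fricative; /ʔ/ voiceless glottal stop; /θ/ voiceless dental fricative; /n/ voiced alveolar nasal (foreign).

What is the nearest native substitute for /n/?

m

/m/ is closest: same manner (nasal), place distance 3 (alveolar→bilabial), same voicing; total 3. Next closest is /l/ at distance 4.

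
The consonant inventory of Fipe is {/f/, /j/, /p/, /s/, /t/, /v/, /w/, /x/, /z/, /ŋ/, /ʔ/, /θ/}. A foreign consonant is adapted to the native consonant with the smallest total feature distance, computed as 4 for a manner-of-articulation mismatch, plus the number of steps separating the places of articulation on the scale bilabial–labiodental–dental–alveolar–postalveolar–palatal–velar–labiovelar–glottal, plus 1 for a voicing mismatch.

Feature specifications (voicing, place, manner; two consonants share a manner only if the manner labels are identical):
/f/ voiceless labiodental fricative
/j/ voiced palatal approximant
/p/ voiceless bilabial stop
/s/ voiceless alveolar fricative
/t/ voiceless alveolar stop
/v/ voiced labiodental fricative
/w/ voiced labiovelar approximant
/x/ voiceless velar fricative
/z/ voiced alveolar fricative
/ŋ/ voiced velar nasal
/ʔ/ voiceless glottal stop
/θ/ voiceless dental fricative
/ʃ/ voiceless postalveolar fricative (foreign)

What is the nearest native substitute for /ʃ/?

s

/s/ is closest: same manner (fricative), place distance 1 (postalveolar→alveolar), same voicing; total 1. Next closest is /x/ at distance 2.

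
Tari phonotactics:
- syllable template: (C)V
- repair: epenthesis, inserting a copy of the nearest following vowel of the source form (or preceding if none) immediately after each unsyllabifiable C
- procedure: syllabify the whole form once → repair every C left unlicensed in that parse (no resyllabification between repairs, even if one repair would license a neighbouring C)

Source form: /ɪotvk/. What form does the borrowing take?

ɪotovoko

The consonants /t/, /v/, /k/ cannot be parsed into a legal (C)V syllable (no codas are permitted; onsets are limited to one consonant).
Inserting the epenthetic vowel yields /t/ → /to/, /v/ → /vo/, /k/ → /ko/.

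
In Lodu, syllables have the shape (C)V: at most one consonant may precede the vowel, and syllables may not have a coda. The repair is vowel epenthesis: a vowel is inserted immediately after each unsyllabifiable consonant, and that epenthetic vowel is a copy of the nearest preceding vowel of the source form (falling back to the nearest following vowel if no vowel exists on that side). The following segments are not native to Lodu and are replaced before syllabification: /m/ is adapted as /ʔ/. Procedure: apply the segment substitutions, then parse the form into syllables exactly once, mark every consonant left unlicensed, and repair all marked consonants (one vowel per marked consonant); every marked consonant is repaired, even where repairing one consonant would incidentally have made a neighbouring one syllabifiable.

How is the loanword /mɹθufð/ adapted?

ʔuɹuθufuðu

Substitution: /m/ → /ʔ/, giving /ʔɹθufð/.
Under (C)V, the unsyllabifiable consonants are /ʔ/, /ɹ/, /f/, /ð/ (no codas are permitted; onsets are limited to one consonant).
Epenthesis after each stranded consonant: /ʔ/ → /ʔu/, /ɹ/ → /ɹu/, /f/ → /fu/, /ð/ → /ðu/.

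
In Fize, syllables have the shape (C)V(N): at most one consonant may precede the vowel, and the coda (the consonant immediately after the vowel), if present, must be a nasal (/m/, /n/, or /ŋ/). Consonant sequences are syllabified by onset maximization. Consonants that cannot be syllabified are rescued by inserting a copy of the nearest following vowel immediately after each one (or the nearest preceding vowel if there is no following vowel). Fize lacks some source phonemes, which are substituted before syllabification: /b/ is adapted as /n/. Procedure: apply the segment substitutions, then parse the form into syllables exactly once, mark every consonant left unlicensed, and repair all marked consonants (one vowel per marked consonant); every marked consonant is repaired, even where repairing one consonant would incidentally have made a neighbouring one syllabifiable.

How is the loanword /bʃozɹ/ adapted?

Substitution: /b/ → /n/, giving /nʃozɹ/.
Syllabifying with onset maximization leaves /n/, /z/, /ɹ/ stranded (only a nasal (/m/, /n/, or /ŋ/) is licensed in coda position; onsets are limited to one consonant).
Epenthesis after each stranded consonant: /n/ → /no/, /z/ → /zo/, /ɹ/ → /ɹo/.

noʃozoɹo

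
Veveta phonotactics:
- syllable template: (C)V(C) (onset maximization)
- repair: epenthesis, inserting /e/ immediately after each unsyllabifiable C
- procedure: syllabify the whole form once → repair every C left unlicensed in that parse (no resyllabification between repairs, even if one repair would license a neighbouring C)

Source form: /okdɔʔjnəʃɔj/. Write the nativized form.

okdɔʔjenəʃɔj

The consonants /j/ cannot be parsed into a legal (C)V(C) syllable (at most one coda consonant is licensed; onsets are limited to one consonant).
Epenthesis after each stranded consonant: /j/ → /je/.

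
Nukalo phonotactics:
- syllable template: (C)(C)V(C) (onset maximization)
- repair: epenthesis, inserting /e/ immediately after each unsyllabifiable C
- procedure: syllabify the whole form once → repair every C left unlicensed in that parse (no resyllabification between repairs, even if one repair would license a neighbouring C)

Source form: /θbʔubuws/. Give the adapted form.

θebʔubuwse

Under (C)(C)V(C), the unsyllabifiable consonants are /θ/, /s/ (at most one coda consonant is licensed; onsets may contain at most 2 consonants).
Epenthesis after each stranded consonant: /θ/ → /θe/, /s/ → /se/.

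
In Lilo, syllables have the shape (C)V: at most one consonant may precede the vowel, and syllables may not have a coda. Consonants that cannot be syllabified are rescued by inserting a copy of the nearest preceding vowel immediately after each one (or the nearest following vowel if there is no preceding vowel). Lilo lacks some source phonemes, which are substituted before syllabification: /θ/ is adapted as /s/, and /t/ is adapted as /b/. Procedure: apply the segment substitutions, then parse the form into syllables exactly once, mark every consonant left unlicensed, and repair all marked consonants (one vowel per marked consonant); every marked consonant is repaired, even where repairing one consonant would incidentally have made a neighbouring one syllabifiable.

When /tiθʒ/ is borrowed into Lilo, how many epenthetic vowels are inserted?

After substitution the input is /bisʒ/.
The unsyllabifiable consonants are /s/, /ʒ/; each receives one epenthetic vowel.

2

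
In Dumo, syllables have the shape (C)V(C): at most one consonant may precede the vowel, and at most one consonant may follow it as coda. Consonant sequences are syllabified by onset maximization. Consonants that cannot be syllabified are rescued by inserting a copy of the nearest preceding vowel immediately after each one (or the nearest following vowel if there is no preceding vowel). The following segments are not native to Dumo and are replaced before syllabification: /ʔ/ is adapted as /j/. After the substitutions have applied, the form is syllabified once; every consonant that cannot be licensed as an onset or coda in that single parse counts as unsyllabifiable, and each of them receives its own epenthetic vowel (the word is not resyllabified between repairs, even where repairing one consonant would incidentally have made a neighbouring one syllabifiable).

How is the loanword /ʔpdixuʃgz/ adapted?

jipidixuʃguzu

Substitution: /ʔ/ → /j/, giving /jpdixuʃgz/.
The consonants /j/, /p/, /g/, /z/ cannot be parsed into a legal (C)V(C) syllable (at most one coda consonant is licensed; onsets are limited to one consonant).
Each unlicensed consonant becomes the onset of a new syllable: /j/ → /ji/, /p/ → /pi/, /g/ → /gu/, /z/ → /zu/.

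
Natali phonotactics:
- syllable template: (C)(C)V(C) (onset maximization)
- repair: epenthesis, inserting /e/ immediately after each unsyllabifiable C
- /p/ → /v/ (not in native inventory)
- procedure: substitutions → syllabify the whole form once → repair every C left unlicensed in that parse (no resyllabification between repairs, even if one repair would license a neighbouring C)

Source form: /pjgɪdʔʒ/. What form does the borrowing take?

vejgɪdʔeʒe

Substitution: /p/ → /v/, giving /vjgɪdʔʒ/.
Syllabifying with onset maximization leaves /v/, /ʔ/, /ʒ/ stranded (at most one coda consonant is licensed; onsets may contain at most 2 consonants).
Each unlicensed consonant becomes the onset of a new syllable: /v/ → /ve/, /ʔ/ → /ʔe/, /ʒ/ → /ʒe/.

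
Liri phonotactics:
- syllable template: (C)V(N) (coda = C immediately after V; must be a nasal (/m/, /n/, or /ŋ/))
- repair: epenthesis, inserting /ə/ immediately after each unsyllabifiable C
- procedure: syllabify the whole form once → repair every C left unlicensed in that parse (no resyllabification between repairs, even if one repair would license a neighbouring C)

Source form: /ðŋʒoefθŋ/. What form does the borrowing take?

Syllabifying with onset maximization leaves /ð/, /ŋ/, /f/, /θ/, /ŋ/ stranded (only a nasal (/m/, /n/, or /ŋ/) is licensed in coda position; onsets are limited to one consonant).
Each unlicensed consonant becomes the onset of a new syllable: /ð/ → /ðə/, /ŋ/ → /ŋə/, /f/ → /fə/, /θ/ → /θə/, /ŋ/ → /ŋə/.

ðəŋəʒoefəθəŋə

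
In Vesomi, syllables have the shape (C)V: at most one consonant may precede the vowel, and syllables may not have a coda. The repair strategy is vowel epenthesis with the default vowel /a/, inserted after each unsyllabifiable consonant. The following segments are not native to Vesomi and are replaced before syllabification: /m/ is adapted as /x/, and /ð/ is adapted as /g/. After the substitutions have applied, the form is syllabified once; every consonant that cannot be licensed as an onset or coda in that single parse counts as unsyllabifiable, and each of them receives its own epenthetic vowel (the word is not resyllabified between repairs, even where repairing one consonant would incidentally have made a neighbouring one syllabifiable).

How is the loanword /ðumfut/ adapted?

Substitution: /ð/ → /g/, /m/ → /x/, giving /guxfut/.
The consonants /x/, /t/ cannot be parsed into a legal (C)V syllable (no codas are permitted; onsets are limited to one consonant).
Inserting the epenthetic vowel yields /x/ → /xa/, /t/ → /ta/.

guxafuta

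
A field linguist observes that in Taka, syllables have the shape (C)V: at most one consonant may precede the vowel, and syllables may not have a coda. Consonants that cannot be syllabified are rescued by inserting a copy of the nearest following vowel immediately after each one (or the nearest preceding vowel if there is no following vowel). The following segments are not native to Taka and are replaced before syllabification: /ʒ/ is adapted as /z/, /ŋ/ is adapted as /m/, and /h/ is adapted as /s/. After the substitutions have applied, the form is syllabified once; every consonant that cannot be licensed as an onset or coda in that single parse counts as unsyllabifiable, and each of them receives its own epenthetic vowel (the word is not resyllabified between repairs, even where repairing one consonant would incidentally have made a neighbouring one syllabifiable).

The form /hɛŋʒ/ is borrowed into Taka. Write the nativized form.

sɛmɛzɛ

Substitution: /h/ → /s/, /ŋ/ → /m/, /ʒ/ → /z/, giving /sɛmz/.
Syllabifying with onset maximization leaves /m/, /z/ stranded (no codas are permitted; onsets are limited to one consonant).
Each unlicensed consonant becomes the onset of a new syllable: /m/ → /mɛ/, /z/ → /zɛ/.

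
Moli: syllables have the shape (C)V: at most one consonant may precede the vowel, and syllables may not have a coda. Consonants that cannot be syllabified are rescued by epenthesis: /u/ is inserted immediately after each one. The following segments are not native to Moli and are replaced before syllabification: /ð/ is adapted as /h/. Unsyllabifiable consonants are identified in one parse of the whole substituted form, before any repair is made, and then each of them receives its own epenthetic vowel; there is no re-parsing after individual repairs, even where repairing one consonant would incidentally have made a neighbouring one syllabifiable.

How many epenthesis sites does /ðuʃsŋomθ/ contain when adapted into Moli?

4

After substitution the input is /huʃsŋomθ/.
The unsyllabifiable consonants are /ʃ/, /s/, /m/, /θ/; each receives one epenthetic vowel.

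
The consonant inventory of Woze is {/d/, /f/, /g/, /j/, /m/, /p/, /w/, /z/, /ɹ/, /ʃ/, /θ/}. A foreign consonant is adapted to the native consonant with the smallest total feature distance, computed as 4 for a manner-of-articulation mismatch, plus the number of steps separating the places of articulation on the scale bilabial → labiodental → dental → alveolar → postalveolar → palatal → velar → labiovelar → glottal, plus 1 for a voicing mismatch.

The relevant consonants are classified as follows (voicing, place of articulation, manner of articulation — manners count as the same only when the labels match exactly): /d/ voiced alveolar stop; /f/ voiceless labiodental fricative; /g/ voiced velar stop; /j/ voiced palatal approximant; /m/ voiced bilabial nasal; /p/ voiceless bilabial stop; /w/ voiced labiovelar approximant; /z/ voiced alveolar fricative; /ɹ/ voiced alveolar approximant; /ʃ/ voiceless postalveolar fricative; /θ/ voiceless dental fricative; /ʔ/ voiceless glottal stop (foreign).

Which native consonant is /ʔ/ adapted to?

g

/g/ is closest: same manner (stop), place distance 2 (glottal→velar), voicing differs (+1); total 3. Next closest is /d/ at distance 6.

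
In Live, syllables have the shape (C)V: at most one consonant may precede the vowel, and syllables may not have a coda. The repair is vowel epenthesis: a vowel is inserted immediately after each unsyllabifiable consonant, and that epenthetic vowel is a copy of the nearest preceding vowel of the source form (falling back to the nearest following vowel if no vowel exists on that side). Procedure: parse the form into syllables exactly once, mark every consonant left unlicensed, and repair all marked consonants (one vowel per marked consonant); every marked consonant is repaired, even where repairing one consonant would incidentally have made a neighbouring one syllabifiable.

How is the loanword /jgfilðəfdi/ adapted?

The consonants /j/, /g/, /l/, /f/ cannot be parsed into a legal (C)V syllable (no codas are permitted; onsets are limited to one consonant).
Each unlicensed consonant becomes the onset of a new syllable: /j/ → /ji/, /g/ → /gi/, /l/ → /li/, /f/ → /fə/.

jigifiliðəfədi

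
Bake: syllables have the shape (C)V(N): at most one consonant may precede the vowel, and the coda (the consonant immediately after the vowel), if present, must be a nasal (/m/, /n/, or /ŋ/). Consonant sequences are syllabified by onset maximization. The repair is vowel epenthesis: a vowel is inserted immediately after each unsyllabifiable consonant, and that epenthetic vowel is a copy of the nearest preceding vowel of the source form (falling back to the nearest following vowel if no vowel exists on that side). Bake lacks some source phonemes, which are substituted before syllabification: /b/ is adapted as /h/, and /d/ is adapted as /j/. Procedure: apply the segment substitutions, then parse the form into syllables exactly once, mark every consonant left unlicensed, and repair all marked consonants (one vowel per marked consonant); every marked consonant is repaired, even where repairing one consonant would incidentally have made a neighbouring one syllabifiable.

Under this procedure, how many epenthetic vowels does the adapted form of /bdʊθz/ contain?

After substitution the input is /hjʊθz/.
The unsyllabifiable consonants are /h/, /θ/, /z/; each receives one epenthetic vowel.

3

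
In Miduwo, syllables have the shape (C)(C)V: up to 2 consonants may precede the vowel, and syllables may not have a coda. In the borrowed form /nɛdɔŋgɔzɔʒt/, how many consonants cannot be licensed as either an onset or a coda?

2

Syllabifying with onset maximization leaves /ʒ/, /t/ stranded (no codas are permitted; onsets may contain at most 2 consonants).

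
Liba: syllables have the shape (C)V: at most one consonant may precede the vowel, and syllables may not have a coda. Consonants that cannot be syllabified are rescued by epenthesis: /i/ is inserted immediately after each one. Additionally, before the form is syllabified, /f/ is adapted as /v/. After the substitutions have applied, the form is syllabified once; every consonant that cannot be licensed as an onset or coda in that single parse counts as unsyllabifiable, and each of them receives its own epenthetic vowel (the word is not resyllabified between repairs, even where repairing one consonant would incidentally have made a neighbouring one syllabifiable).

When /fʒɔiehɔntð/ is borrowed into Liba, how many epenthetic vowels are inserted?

4

After substitution the input is /vʒɔiehɔntð/.
The unsyllabifiable consonants are /v/, /n/, /t/, /ð/; each receives one epenthetic vowel.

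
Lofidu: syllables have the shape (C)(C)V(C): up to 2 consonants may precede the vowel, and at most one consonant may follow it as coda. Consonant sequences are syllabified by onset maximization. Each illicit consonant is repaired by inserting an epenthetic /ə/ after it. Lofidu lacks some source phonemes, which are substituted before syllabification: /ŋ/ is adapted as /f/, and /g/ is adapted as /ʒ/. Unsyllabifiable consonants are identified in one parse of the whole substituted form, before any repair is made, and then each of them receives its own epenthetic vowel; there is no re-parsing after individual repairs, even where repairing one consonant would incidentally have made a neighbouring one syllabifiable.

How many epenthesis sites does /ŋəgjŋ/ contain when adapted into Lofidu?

2

After substitution the input is /fəʒjf/.
The unsyllabifiable consonants are /j/, /f/; each receives one epenthetic vowel.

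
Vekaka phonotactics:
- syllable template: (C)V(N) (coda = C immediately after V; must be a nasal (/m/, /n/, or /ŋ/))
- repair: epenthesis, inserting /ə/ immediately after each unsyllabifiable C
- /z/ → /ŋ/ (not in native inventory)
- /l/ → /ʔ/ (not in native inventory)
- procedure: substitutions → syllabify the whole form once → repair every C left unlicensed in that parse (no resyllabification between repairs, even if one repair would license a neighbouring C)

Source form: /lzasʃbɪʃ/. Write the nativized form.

Substitution: /l/ → /ʔ/, /z/ → /ŋ/, giving /ʔŋasʃbɪʃ/.
Syllabifying with onset maximization leaves /ʔ/, /s/, /ʃ/, /ʃ/ stranded (only a nasal (/m/, /n/, or /ŋ/) is licensed in coda position; onsets are limited to one consonant).
Inserting the epenthetic vowel yields /ʔ/ → /ʔə/, /s/ → /sə/, /ʃ/ → /ʃə/, /ʃ/ → /ʃə/.

ʔəŋasəʃəbɪʃə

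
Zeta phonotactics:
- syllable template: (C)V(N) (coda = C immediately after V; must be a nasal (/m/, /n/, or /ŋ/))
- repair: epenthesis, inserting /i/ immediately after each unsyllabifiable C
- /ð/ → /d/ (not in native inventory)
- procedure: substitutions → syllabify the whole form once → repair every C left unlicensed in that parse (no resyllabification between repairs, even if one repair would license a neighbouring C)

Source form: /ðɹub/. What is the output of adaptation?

Substitution: /ð/ → /d/, giving /dɹub/.
The consonants /d/, /b/ cannot be parsed into a legal (C)V(N) syllable (only a nasal (/m/, /n/, or /ŋ/) is licensed in coda position; onsets are limited to one consonant).
Inserting the epenthetic vowel yields /d/ → /di/, /b/ → /bi/.

diɹubi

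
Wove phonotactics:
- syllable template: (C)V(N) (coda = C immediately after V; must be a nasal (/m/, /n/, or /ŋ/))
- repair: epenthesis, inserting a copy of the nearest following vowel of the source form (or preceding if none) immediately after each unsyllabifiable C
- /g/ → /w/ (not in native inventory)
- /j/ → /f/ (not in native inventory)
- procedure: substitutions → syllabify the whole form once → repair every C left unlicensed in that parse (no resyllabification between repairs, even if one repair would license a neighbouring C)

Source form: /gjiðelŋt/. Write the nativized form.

Substitution: /g/ → /w/, /j/ → /f/, giving /wfiðelŋt/.
Under (C)V(N), the unsyllabifiable consonants are /w/, /l/, /ŋ/, /t/ (only a nasal (/m/, /n/, or /ŋ/) is licensed in coda position; onsets are limited to one consonant).
Epenthesis after each stranded consonant: /w/ → /wi/, /l/ → /le/, /ŋ/ → /ŋe/, /t/ → /te/.

wifiðeleŋete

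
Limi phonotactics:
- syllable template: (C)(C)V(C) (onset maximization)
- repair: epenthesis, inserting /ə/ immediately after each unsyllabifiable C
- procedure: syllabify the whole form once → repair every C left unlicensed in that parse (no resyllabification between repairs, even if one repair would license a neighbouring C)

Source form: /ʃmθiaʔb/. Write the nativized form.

The consonants /ʃ/, /b/ cannot be parsed into a legal (C)(C)V(C) syllable (at most one coda consonant is licensed; onsets may contain at most 2 consonants).
Inserting the epenthetic vowel yields /ʃ/ → /ʃə/, /b/ → /bə/.

ʃəmθiaʔbə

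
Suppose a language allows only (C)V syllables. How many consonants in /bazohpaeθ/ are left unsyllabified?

2

Under (C)V, the unsyllabifiable consonants are /h/, /θ/ (no codas are permitted; onsets are limited to one consonant).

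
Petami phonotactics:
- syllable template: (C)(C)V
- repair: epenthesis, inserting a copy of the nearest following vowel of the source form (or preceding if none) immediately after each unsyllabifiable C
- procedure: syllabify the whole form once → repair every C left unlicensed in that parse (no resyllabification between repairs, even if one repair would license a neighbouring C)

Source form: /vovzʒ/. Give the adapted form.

Under (C)(C)V, the unsyllabifiable consonants are /v/, /z/, /ʒ/ (no codas are permitted; onsets may contain at most 2 consonants).
Inserting the epenthetic vowel yields /v/ → /vo/, /z/ → /zo/, /ʒ/ → /ʒo/.

vovozoʒo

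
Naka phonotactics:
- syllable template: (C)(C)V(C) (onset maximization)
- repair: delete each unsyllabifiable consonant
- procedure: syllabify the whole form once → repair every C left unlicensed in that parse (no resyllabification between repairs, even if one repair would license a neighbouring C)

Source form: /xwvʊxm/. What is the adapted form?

wvʊx

Under (C)(C)V(C), the unsyllabifiable consonants are /x/, /m/ (at most one coda consonant is licensed; onsets may contain at most 2 consonants).
Each unlicensed consonant is deleted: /x/, /m/.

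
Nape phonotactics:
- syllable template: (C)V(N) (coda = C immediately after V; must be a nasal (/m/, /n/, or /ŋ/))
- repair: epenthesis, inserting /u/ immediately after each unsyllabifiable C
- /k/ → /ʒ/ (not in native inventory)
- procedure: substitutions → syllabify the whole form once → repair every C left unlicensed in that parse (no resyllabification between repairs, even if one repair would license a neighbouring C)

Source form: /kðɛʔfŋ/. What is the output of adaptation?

ʒuðɛʔufuŋu

Substitution: /k/ → /ʒ/, giving /ʒðɛʔfŋ/.
Under (C)V(N), the unsyllabifiable consonants are /ʒ/, /ʔ/, /f/, /ŋ/ (only a nasal (/m/, /n/, or /ŋ/) is licensed in coda position; onsets are limited to one consonant).
Each unlicensed consonant becomes the onset of a new syllable: /ʒ/ → /ʒu/, /ʔ/ → /ʔu/, /f/ → /fu/, /ŋ/ → /ŋu/.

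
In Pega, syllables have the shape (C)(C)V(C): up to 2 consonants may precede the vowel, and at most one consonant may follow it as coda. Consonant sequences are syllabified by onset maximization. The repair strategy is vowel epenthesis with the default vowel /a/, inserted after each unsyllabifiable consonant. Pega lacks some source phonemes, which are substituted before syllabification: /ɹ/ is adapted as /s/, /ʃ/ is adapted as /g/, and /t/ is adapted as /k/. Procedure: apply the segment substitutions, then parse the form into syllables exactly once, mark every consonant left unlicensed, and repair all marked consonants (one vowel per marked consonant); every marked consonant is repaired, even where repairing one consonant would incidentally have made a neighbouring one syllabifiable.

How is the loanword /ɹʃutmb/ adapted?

Substitution: /ɹ/ → /s/, /ʃ/ → /g/, /t/ → /k/, giving /sgukmb/.
Syllabifying with onset maximization leaves /m/, /b/ stranded (at most one coda consonant is licensed; onsets may contain at most 2 consonants).
Epenthesis after each stranded consonant: /m/ → /ma/, /b/ → /ba/.

sgukmaba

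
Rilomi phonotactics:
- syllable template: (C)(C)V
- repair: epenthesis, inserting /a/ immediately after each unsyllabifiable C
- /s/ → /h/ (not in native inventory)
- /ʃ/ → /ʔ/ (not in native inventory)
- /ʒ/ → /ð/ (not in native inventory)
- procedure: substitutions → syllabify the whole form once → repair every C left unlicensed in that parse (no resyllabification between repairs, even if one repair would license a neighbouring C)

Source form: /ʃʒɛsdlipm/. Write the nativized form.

Substitution: /ʃ/ → /ʔ/, /ʒ/ → /ð/, /s/ → /h/, giving /ʔðɛhdlipm/.
Syllabifying with onset maximization leaves /h/, /p/, /m/ stranded (no codas are permitted; onsets may contain at most 2 consonants).
Epenthesis after each stranded consonant: /h/ → /ha/, /p/ → /pa/, /m/ → /ma/.

ʔðɛhadlipama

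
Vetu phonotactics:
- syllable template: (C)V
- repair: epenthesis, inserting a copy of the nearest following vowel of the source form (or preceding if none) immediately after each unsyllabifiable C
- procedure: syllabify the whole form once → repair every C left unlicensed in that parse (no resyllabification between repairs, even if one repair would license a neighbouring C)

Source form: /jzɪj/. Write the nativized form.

jɪzɪjɪ

The consonants /j/, /j/ cannot be parsed into a legal (C)V syllable (no codas are permitted; onsets are limited to one consonant).
Epenthesis after each stranded consonant: /j/ → /jɪ/, /j/ → /jɪ/.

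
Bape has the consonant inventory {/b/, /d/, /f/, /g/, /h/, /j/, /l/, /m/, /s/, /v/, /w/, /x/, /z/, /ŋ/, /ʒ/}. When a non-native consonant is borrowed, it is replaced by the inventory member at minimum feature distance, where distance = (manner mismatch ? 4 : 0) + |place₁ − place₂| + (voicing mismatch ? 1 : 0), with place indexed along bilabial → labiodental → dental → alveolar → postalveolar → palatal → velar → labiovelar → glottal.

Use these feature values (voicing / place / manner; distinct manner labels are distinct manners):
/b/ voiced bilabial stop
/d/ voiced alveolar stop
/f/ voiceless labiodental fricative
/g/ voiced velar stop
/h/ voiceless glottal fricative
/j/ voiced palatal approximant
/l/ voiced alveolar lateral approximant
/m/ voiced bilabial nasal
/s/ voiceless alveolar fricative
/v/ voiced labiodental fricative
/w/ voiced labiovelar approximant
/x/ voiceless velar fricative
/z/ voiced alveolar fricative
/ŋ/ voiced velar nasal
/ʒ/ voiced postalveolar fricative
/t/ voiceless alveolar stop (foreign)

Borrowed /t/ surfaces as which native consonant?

d

/d/ is closest: same manner (stop), place distance 0 (alveolar→alveolar), voicing differs (+1); total 1. Next closest is /b/ at distance 4.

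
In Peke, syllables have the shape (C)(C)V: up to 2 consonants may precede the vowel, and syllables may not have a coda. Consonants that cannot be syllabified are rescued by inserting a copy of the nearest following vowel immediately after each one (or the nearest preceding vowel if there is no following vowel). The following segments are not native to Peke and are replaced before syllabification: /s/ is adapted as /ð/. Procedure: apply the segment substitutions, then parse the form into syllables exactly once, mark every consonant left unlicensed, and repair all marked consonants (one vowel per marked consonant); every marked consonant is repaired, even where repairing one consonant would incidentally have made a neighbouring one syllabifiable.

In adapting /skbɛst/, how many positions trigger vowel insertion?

After substitution the input is /ðkbɛðt/.
The unsyllabifiable consonants are /ð/, /ð/, /t/; each receives one epenthetic vowel.

3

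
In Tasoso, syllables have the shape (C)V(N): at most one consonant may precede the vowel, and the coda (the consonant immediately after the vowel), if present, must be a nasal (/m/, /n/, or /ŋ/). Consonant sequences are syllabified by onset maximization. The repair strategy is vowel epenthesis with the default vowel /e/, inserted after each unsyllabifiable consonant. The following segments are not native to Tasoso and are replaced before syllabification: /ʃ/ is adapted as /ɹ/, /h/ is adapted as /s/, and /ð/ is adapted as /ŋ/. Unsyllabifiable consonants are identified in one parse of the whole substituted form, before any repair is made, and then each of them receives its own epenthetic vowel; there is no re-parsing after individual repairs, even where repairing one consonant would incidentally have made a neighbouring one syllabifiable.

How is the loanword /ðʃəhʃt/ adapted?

ŋeɹəseɹete

Substitution: /ð/ → /ŋ/, /ʃ/ → /ɹ/, /h/ → /s/, giving /ŋɹəsɹt/.
Under (C)V(N), the unsyllabifiable consonants are /ŋ/, /s/, /ɹ/, /t/ (only a nasal (/m/, /n/, or /ŋ/) is licensed in coda position; onsets are limited to one consonant).
Each unlicensed consonant becomes the onset of a new syllable: /ŋ/ → /ŋe/, /s/ → /se/, /ɹ/ → /ɹe/, /t/ → /te/.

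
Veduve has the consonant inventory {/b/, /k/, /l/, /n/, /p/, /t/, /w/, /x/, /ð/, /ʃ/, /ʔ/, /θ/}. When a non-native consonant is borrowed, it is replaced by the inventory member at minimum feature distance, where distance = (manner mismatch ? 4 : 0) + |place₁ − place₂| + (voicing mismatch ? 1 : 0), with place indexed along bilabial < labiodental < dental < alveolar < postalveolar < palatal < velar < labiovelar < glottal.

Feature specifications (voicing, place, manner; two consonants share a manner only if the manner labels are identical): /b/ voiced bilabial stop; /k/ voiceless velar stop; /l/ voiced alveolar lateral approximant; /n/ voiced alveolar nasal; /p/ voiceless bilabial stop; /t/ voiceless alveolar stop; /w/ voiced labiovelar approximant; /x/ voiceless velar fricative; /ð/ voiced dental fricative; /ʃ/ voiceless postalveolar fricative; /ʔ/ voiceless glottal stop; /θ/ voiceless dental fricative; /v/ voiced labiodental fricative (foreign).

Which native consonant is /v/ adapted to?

ð

/ð/ is closest: same manner (fricative), place distance 1 (labiodental→dental), same voicing; total 1. Next closest is /θ/ at distance 2.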